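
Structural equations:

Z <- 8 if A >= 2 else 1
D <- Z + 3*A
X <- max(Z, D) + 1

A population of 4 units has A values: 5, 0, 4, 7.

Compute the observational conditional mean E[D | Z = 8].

24

E[D|Z=8] averages over only the 3 units with Z=8 (A = 5, 4, 7): D = 23, 20, 29, mean 24.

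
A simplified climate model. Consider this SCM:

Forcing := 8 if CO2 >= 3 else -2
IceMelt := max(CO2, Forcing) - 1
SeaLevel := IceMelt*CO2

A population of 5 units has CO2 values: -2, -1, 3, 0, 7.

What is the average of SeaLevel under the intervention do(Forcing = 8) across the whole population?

do(Forcing=8) breaks Forcing's dependence on CO2. With Forcing=8 fixed, SeaLevel across the units is -14, -7, 21, 0, 49, mean 9.8.

9.8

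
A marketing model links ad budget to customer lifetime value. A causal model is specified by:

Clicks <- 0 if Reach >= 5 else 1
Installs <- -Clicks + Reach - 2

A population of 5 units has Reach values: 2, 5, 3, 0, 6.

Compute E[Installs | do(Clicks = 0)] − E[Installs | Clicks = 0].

-2.3

Under do(Clicks=0), Clicks's equation is replaced by Clicks=0 for every unit. Per-unit Installs: 0, 3, 1, -2, 4. Mean = 1.2.
E[Installs|Clicks=0] averages over only the 2 units with Clicks=0 (Reach = 5, 6): Installs = 3, 4, mean 3.5.
Difference = 1.2 − 3.5 = -2.3.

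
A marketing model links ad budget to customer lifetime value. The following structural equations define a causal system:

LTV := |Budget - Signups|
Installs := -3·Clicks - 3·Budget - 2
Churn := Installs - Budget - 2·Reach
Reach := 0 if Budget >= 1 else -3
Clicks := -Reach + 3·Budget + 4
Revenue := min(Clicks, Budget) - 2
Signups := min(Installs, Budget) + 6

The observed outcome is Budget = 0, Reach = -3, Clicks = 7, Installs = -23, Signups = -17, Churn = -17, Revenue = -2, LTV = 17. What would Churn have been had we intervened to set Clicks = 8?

The intervention breaks the incoming arrows to Clicks: Clicks := -Reach + 3·Budget + 4 no longer applies, and Clicks = 8.
Reach = 0 if Budget >= 1 else -3  [with Budget=0]  = -3
Installs = -3·Clicks - 3·Budget - 2  [with Clicks=8, Budget=0]  = -26
Churn = Installs - Budget - 2·Reach  [with Installs=-26, Budget=0, Reach=-3]  = -20

-20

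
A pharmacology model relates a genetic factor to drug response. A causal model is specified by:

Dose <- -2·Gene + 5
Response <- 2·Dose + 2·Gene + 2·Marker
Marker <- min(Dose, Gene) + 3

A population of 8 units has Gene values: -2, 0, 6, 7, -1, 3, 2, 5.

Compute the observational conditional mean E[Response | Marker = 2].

Observing Marker=2 restricts to units where Marker's equation naturally yields 2: Gene ∈ {-1, 3}. In that subpopulation Response = 16, 8, mean 12.

12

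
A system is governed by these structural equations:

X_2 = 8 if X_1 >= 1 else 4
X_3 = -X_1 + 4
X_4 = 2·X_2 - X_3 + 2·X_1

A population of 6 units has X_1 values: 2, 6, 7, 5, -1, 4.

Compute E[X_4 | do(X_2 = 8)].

Under do(X_2=8), X_2's equation is replaced by X_2=8 for every unit. Per-unit X_4: 18, 30, 33, 27, 9, 24. Mean = 23.5.

23.5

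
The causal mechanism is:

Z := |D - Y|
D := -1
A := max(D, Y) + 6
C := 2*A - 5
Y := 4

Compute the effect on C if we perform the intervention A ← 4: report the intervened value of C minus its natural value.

-12

Intervening sets A = 4 and removes its equation (A := max(D, Y) + 6).
C = 2*A - 5  [with A=4]  = 3
Without intervention: A = max(D, Y) + 6  [with D=-1, Y=4]  = 10; C = 2*A - 5  [with A=10]  = 15.
Change = 3 − 15 = -12.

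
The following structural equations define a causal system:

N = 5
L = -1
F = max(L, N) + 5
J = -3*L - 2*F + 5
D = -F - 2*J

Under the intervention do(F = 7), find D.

5

do(F=7) replaces the equation F = max(L, N) + 5 with the constant F = 7.
J = -3*L - 2*F + 5  [with L=-1, F=7]  = -6
D = -F - 2*J  [with F=7, J=-6]  = 5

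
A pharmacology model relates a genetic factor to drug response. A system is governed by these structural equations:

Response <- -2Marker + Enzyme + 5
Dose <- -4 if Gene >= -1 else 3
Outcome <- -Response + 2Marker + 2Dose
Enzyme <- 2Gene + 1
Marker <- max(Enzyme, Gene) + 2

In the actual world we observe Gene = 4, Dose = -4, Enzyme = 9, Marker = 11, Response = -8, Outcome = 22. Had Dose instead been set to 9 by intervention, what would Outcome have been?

48

Under do(Dose=9), the mechanism Dose <- -4 if Gene >= -1 else 3 is discarded; Dose is fixed at 9.
Enzyme = 2Gene + 1  [with Gene=4]  = 9
Marker = max(Enzyme, Gene) + 2  [with Enzyme=9, Gene=4]  = 11
Response = -2Marker + Enzyme + 5  [with Marker=11, Enzyme=9]  = -8
Outcome = -Response + 2Marker + 2Dose  [with Response=-8, Marker=11, Dose=9]  = 48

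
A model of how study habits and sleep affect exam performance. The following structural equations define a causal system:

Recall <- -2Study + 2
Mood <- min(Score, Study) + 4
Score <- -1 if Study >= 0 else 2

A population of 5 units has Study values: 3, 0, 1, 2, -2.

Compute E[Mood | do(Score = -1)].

2.8

Every unit gets Score=-1 under the intervention. Mood values become 3, 3, 3, 3, 2; E[Mood|do(Score=-1)] = 2.8.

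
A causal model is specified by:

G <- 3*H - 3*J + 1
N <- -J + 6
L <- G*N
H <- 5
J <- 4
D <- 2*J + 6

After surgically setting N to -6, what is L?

The intervention breaks the incoming arrows to N: N <- -J + 6 no longer applies, and N = -6.
G = 3*H - 3*J + 1  [with H=5, J=4]  = 4
L = G*N  [with G=4, N=-6]  = -24

-24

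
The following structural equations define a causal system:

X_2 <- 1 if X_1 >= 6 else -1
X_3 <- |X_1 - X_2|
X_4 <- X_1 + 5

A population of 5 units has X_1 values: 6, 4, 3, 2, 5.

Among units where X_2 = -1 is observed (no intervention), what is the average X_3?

Observing X_2=-1 restricts to units where X_2's equation naturally yields -1: X_1 ∈ {4, 3, 2, 5}. In that subpopulation X_3 = 5, 4, 3, 6, mean 4.5.

4.5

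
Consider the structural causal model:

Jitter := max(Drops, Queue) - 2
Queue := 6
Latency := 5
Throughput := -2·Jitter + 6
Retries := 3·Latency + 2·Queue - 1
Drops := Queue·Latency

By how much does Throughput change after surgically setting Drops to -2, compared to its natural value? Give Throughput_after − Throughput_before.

The intervention breaks the incoming arrows to Drops: Drops := Queue·Latency no longer applies, and Drops = -2.
Jitter = max(Drops, Queue) - 2  [with Drops=-2, Queue=6]  = 4
Throughput = -2·Jitter + 6  [with Jitter=4]  = -2
Without intervention: Drops = Queue·Latency  [with Queue=6, Latency=5]  = 30; Jitter = max(Drops, Queue) - 2  [with Drops=30, Queue=6]  = 28; Throughput = -2·Jitter + 6  [with Jitter=28]  = -50.
Change = -2 − (-50) = 48.

48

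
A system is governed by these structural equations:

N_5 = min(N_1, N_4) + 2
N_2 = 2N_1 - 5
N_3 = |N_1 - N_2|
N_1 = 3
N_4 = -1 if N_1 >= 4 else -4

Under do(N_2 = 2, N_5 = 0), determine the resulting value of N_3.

Under do(N_2 = 2, N_5 = 0), each intervened variable's structural equation is replaced by its fixed value.
N_3 = |N_1 - N_2|  [with N_1=3, N_2=2]  = 1

1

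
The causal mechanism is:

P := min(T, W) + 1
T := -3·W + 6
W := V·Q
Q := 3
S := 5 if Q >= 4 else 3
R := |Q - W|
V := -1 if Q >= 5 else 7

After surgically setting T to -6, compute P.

-5

Intervening sets T = -6 and removes its equation (T := -3·W + 6).
V = -1 if Q >= 5 else 7  [with Q=3]  = 7
W = V·Q  [with V=7, Q=3]  = 21
P = min(T, W) + 1  [with T=-6, W=21]  = -5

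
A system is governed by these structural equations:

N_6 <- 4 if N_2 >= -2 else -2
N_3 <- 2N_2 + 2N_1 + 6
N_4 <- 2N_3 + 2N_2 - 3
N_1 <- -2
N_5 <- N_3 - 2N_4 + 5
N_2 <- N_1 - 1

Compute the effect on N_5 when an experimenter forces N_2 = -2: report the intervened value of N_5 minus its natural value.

do(N_2=-2) replaces the equation N_2 <- N_1 - 1 with the constant N_2 = -2.
N_3 = 2N_2 + 2N_1 + 6  [with N_2=-2, N_1=-2]  = -2
N_4 = 2N_3 + 2N_2 - 3  [with N_3=-2, N_2=-2]  = -11
N_5 = N_3 - 2N_4 + 5  [with N_3=-2, N_4=-11]  = 25
Without intervention: N_2 = N_1 - 1  [with N_1=-2]  = -3; N_3 = 2N_2 + 2N_1 + 6  [with N_2=-3, N_1=-2]  = -4; N_4 = 2N_3 + 2N_2 - 3  [with N_3=-4, N_2=-3]  = -17; N_5 = N_3 - 2N_4 + 5  [with N_3=-4, N_4=-17]  = 35.
Change = 25 − 35 = -10.

-10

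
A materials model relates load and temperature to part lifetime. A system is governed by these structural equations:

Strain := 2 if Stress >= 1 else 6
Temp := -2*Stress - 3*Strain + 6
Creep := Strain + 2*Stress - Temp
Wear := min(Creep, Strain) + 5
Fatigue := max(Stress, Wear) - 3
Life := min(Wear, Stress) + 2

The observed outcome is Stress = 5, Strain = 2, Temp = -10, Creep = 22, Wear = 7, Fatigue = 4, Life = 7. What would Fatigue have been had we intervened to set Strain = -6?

2

Under do(Strain=-6), the mechanism Strain := 2 if Stress >= 1 else 6 is discarded; Strain is fixed at -6.
Temp = -2*Stress - 3*Strain + 6  [with Stress=5, Strain=-6]  = 14
Creep = Strain + 2*Stress - Temp  [with Strain=-6, Stress=5, Temp=14]  = -10
Wear = min(Creep, Strain) + 5  [with Creep=-10, Strain=-6]  = -5
Fatigue = max(Stress, Wear) - 3  [with Stress=5, Wear=-5]  = 2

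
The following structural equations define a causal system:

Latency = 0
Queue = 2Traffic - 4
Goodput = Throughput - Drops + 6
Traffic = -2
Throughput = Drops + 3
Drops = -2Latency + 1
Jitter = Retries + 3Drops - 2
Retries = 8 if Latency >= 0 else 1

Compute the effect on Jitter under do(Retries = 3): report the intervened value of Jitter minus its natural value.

-5

The intervention breaks the incoming arrows to Retries: Retries = 8 if Latency >= 0 else 1 no longer applies, and Retries = 3.
Drops = -2Latency + 1  [with Latency=0]  = 1
Jitter = Retries + 3Drops - 2  [with Retries=3, Drops=1]  = 4
Without intervention: Drops = -2Latency + 1  [with Latency=0]  = 1; Retries = 8 if Latency >= 0 else 1  [with Latency=0]  = 8; Jitter = Retries + 3Drops - 2  [with Retries=8, Drops=1]  = 9.
Change = 4 − 9 = -5.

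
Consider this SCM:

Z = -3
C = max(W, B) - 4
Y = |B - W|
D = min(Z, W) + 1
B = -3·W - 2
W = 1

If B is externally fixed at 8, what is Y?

The intervention breaks the incoming arrows to B: B = -3·W - 2 no longer applies, and B = 8.
Y = |B - W|  [with B=8, W=1]  = 7

7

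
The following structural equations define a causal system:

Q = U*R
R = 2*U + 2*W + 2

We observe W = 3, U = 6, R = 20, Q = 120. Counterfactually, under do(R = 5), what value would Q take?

30

The intervention breaks the incoming arrows to R: R = 2*U + 2*W + 2 no longer applies, and R = 5.
Q = U*R  [with U=6, R=5]  = 30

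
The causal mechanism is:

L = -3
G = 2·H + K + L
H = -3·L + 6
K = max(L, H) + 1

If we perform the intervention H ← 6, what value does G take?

Under do(H=6), the mechanism H = -3·L + 6 is discarded; H is fixed at 6.
K = max(L, H) + 1  [with L=-3, H=6]  = 7
G = 2·H + K + L  [with H=6, K=7, L=-3]  = 16

16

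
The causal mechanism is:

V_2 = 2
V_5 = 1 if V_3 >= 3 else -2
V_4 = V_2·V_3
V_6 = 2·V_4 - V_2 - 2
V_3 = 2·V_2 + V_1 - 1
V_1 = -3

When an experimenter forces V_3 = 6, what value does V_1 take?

Under do(V_3=6), the mechanism V_3 = 2·V_2 + V_1 - 1 is discarded; V_3 is fixed at 6.
V_1 is not downstream of the intervention, so its value is determined by the original equations.

-3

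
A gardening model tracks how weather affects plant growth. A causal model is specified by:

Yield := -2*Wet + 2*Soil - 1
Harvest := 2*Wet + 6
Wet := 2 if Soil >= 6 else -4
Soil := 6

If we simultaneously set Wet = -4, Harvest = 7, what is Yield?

The joint intervention fixes Wet = -4, Harvest = 7, removing each variable's own equation.
Yield = -2*Wet + 2*Soil - 1  [with Wet=-4, Soil=6]  = 19

19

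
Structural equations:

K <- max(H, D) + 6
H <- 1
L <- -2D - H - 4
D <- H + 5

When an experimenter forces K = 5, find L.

-17

The intervention breaks the incoming arrows to K: K <- max(H, D) + 6 no longer applies, and K = 5.
L is not downstream of the intervention, so its value is determined by the original equations.
D = H + 5  [with H=1]  = 6
L = -2D - H - 4  [with D=6, H=1]  = -17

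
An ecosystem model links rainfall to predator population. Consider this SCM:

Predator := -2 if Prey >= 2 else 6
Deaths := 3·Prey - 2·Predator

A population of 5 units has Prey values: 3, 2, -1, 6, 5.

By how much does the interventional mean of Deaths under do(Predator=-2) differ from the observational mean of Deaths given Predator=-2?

-3

Under do(Predator=-2), Predator's equation is replaced by Predator=-2 for every unit. Per-unit Deaths: 13, 10, 1, 22, 19. Mean = 13.
Conditioning on Predator=-2 selects the 4 unit(s) with Prey ∈ {3, 2, 6, 5}. Their Deaths values: 13, 10, 22, 19. Mean = 16.
Difference = 13 − 16 = -3.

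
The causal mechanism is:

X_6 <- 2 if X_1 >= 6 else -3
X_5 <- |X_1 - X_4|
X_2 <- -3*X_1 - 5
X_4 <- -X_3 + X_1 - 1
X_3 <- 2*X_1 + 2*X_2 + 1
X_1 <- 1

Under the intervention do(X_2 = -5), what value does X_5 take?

6

do(X_2=-5) replaces the equation X_2 <- -3*X_1 - 5 with the constant X_2 = -5.
X_3 = 2*X_1 + 2*X_2 + 1  [with X_1=1, X_2=-5]  = -7
X_4 = -X_3 + X_1 - 1  [with X_3=-7, X_1=1]  = 7
X_5 = |X_1 - X_4|  [with X_1=1, X_4=7]  = 6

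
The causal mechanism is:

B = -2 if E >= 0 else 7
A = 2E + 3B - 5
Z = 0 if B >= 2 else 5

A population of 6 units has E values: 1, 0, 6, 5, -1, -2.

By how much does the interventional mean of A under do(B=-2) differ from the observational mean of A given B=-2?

Every unit gets B=-2 under the intervention. A values become -9, -11, 1, -1, -13, -15; E[A|do(B=-2)] = -8.
Observing B=-2 restricts to units where B's equation naturally yields -2: E ∈ {1, 0, 6, 5}. In that subpopulation A = -9, -11, 1, -1, mean -5.
Difference = -8 − (-5) = -3.

-3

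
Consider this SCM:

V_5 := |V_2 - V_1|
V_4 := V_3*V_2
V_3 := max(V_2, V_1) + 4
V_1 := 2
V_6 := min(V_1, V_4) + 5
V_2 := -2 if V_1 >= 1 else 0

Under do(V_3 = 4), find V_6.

The intervention breaks the incoming arrows to V_3: V_3 := max(V_2, V_1) + 4 no longer applies, and V_3 = 4.
V_2 = -2 if V_1 >= 1 else 0  [with V_1=2]  = -2
V_4 = V_3*V_2  [with V_3=4, V_2=-2]  = -8
V_6 = min(V_1, V_4) + 5  [with V_1=2, V_4=-8]  = -3

-3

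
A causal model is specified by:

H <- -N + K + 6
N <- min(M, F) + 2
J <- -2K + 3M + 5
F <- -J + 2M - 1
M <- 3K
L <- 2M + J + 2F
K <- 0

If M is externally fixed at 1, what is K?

0

Under do(M=1), the mechanism M <- 3K is discarded; M is fixed at 1.
K is not downstream of the intervention, so its value is determined by the original equations.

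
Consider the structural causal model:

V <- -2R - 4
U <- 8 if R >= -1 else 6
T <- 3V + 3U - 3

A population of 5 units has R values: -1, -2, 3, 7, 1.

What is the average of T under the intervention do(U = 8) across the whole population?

-0.6

Every unit gets U=8 under the intervention. T values become 15, 21, -9, -33, 3; E[T|do(U=8)] = -0.6.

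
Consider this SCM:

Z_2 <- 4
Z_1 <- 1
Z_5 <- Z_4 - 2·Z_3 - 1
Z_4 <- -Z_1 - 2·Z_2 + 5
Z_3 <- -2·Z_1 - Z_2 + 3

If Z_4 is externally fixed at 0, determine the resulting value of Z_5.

Intervening sets Z_4 = 0 and removes its equation (Z_4 <- -Z_1 - 2·Z_2 + 5).
Z_3 = -2·Z_1 - Z_2 + 3  [with Z_1=1, Z_2=4]  = -3
Z_5 = Z_4 - 2·Z_3 - 1  [with Z_4=0, Z_3=-3]  = 5

5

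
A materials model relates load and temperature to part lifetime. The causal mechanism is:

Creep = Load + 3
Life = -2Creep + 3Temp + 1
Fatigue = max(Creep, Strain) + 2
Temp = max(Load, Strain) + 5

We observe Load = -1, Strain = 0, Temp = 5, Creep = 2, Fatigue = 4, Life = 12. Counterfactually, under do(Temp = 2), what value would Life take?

3

The intervention breaks the incoming arrows to Temp: Temp = max(Load, Strain) + 5 no longer applies, and Temp = 2.
Creep = Load + 3  [with Load=-1]  = 2
Life = -2Creep + 3Temp + 1  [with Creep=2, Temp=2]  = 3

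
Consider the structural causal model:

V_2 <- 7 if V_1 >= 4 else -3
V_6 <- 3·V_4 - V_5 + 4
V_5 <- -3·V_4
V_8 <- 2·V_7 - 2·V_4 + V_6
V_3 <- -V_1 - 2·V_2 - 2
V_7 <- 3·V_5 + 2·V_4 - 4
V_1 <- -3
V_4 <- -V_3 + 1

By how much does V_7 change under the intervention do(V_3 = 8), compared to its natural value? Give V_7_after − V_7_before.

7

The intervention breaks the incoming arrows to V_3: V_3 <- -V_1 - 2·V_2 - 2 no longer applies, and V_3 = 8.
V_4 = -V_3 + 1  [with V_3=8]  = -7
V_5 = -3·V_4  [with V_4=-7]  = 21
V_7 = 3·V_5 + 2·V_4 - 4  [with V_5=21, V_4=-7]  = 45
Without intervention: V_2 = 7 if V_1 >= 4 else -3  [with V_1=-3]  = -3; V_3 = -V_1 - 2·V_2 - 2  [with V_1=-3, V_2=-3]  = 7; V_4 = -V_3 + 1  [with V_3=7]  = -6; V_5 = -3·V_4  [with V_4=-6]  = 18; V_7 = 3·V_5 + 2·V_4 - 4  [with V_5=18, V_4=-6]  = 38.
Change = 45 − 38 = 7.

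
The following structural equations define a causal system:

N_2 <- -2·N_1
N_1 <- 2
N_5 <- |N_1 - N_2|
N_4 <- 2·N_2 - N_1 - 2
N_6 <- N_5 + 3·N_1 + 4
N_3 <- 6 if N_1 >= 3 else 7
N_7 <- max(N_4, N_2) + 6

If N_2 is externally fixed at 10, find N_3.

7

The intervention breaks the incoming arrows to N_2: N_2 <- -2·N_1 no longer applies, and N_2 = 10.
Since N_3 is not a descendant of the intervened variable, it is unaffected.
N_3 = 6 if N_1 >= 3 else 7  [with N_1=2]  = 7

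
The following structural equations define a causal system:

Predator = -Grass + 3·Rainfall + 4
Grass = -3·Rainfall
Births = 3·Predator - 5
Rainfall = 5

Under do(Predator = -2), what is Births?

The intervention breaks the incoming arrows to Predator: Predator = -Grass + 3·Rainfall + 4 no longer applies, and Predator = -2.
Births = 3·Predator - 5  [with Predator=-2]  = -11

-11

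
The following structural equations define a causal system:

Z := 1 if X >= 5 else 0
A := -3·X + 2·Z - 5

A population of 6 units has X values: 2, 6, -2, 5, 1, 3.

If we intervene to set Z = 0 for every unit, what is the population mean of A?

Under do(Z=0), Z's equation is replaced by Z=0 for every unit. Per-unit A: -11, -23, 1, -20, -8, -14. Mean = -12.5.

-12.5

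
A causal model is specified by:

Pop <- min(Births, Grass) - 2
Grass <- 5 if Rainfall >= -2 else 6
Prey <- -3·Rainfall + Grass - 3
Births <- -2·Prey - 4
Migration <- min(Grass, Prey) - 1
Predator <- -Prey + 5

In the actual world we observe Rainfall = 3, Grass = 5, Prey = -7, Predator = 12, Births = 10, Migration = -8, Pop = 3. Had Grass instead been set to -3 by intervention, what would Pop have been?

-5

Under do(Grass=-3), the mechanism Grass <- 5 if Rainfall >= -2 else 6 is discarded; Grass is fixed at -3.
Prey = -3·Rainfall + Grass - 3  [with Rainfall=3, Grass=-3]  = -15
Births = -2·Prey - 4  [with Prey=-15]  = 26
Pop = min(Births, Grass) - 2  [with Births=26, Grass=-3]  = -5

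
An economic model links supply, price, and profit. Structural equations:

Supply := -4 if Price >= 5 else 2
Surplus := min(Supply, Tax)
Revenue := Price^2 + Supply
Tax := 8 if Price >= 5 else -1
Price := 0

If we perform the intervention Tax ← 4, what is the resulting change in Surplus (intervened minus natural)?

Intervening sets Tax = 4 and removes its equation (Tax := 8 if Price >= 5 else -1).
Supply = -4 if Price >= 5 else 2  [with Price=0]  = 2
Surplus = min(Supply, Tax)  [with Supply=2, Tax=4]  = 2
Without intervention: Supply = -4 if Price >= 5 else 2  [with Price=0]  = 2; Tax = 8 if Price >= 5 else -1  [with Price=0]  = -1; Surplus = min(Supply, Tax)  [with Supply=2, Tax=-1]  = -1.
Change = 2 − (-1) = 3.

3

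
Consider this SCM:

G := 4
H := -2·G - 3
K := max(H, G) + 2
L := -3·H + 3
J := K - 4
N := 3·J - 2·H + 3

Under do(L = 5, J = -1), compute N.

22

The joint intervention fixes L = 5, J = -1, removing each variable's own equation.
H = -2·G - 3  [with G=4]  = -11
N = 3·J - 2·H + 3  [with J=-1, H=-11]  = 22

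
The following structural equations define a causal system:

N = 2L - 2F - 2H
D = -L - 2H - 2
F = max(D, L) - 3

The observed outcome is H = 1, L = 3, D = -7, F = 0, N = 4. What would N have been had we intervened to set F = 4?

-4

Intervening sets F = 4 and removes its equation (F = max(D, L) - 3).
N = 2L - 2F - 2H  [with L=3, F=4, H=1]  = -4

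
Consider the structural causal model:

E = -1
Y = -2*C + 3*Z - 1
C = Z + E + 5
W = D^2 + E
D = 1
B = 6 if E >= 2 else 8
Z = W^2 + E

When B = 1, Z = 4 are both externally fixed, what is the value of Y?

Under do(B = 1, Z = 4), each intervened variable's structural equation is replaced by its fixed value.
C = Z + E + 5  [with Z=4, E=-1]  = 8
Y = -2*C + 3*Z - 1  [with C=8, Z=4]  = -5

-5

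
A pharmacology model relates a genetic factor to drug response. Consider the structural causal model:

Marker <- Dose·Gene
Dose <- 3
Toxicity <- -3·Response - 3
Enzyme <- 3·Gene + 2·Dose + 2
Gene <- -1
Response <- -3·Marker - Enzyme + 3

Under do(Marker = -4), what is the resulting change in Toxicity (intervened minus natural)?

-9

Under do(Marker=-4), the mechanism Marker <- Dose·Gene is discarded; Marker is fixed at -4.
Enzyme = 3·Gene + 2·Dose + 2  [with Gene=-1, Dose=3]  = 5
Response = -3·Marker - Enzyme + 3  [with Marker=-4, Enzyme=5]  = 10
Toxicity = -3·Response - 3  [with Response=10]  = -33
Without intervention: Enzyme = 3·Gene + 2·Dose + 2  [with Gene=-1, Dose=3]  = 5; Marker = Dose·Gene  [with Dose=3, Gene=-1]  = -3; Response = -3·Marker - Enzyme + 3  [with Marker=-3, Enzyme=5]  = 7; Toxicity = -3·Response - 3  [with Response=7]  = -24.
Change = -33 − (-24) = -9.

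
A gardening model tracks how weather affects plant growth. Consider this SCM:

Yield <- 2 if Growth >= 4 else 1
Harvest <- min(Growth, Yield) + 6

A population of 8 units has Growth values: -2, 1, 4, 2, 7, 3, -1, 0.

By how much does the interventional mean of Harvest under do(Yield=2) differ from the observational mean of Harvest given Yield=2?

-1.25

Every unit gets Yield=2 under the intervention. Harvest values become 4, 7, 8, 8, 8, 8, 5, 6; E[Harvest|do(Yield=2)] = 6.75.
Conditioning on Yield=2 selects the 2 unit(s) with Growth ∈ {4, 7}. Their Harvest values: 8, 8. Mean = 8.
Difference = 6.75 − 8 = -1.25.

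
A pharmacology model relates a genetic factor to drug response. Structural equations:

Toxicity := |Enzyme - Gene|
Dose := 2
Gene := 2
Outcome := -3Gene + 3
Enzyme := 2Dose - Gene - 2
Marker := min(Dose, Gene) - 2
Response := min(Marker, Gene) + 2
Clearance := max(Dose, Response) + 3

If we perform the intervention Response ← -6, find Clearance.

5

Under do(Response=-6), the mechanism Response := min(Marker, Gene) + 2 is discarded; Response is fixed at -6.
Clearance = max(Dose, Response) + 3  [with Dose=2, Response=-6]  = 5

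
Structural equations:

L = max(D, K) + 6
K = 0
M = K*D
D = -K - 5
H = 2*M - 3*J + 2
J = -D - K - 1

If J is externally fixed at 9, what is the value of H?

-25

do(J=9) replaces the equation J = -D - K - 1 with the constant J = 9.
D = -K - 5  [with K=0]  = -5
M = K*D  [with K=0, D=-5]  = 0
H = 2*M - 3*J + 2  [with M=0, J=9]  = -25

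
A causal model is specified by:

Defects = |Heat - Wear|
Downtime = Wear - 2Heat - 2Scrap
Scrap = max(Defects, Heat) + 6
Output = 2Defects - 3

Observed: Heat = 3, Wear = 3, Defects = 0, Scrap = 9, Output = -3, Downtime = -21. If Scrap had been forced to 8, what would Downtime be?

-19

Under do(Scrap=8), the mechanism Scrap = max(Defects, Heat) + 6 is discarded; Scrap is fixed at 8.
Downtime = Wear - 2Heat - 2Scrap  [with Wear=3, Heat=3, Scrap=8]  = -19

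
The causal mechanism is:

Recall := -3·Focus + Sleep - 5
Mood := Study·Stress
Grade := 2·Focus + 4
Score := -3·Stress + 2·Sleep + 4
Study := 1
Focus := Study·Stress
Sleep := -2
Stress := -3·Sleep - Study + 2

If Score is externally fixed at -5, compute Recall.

-28

Under do(Score=-5), the mechanism Score := -3·Stress + 2·Sleep + 4 is discarded; Score is fixed at -5.
Since Recall is not a descendant of the intervened variable, it is unaffected.
Stress = -3·Sleep - Study + 2  [with Sleep=-2, Study=1]  = 7
Focus = Study·Stress  [with Study=1, Stress=7]  = 7
Recall = -3·Focus + Sleep - 5  [with Focus=7, Sleep=-2]  = -28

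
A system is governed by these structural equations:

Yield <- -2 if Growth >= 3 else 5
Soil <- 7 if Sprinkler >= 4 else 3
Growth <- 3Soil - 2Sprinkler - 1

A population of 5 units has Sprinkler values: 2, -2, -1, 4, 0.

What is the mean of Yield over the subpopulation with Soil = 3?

-2

Conditioning on Soil=3 selects the 4 unit(s) with Sprinkler ∈ {2, -2, -1, 0}. Their Yield values: -2, -2, -2, -2. Mean = -2.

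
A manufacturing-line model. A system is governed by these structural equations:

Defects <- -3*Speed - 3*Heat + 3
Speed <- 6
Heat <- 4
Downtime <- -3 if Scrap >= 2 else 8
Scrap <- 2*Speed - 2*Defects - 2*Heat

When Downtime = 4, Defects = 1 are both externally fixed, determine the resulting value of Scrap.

Under do(Downtime = 4, Defects = 1), each intervened variable's structural equation is replaced by its fixed value.
Scrap = 2*Speed - 2*Defects - 2*Heat  [with Speed=6, Defects=1, Heat=4]  = 2

2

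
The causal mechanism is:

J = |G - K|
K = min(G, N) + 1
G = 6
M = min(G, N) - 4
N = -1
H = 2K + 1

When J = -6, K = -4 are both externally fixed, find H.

Setting J = -6, K = -4 by intervention discards those variables' equations.
H = 2K + 1  [with K=-4]  = -7

-7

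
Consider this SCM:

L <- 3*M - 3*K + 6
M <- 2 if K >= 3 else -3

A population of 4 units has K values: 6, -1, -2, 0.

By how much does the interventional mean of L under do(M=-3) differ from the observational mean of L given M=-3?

-5.25

The intervention sets M=-3 in all 4 units regardless of K. Recomputing L per unit gives -21, 0, 3, -3; average -5.25.
E[L|M=-3] averages over only the 3 units with M=-3 (K = -1, -2, 0): L = 0, 3, -3, mean 0.
Difference = -5.25 − 0 = -5.25.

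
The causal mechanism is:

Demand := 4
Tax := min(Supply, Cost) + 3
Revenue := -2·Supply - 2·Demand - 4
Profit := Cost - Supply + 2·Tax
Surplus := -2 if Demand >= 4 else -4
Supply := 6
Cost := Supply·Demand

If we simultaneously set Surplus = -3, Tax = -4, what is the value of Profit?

10

Setting Surplus = -3, Tax = -4 by intervention discards those variables' equations.
Cost = Supply·Demand  [with Supply=6, Demand=4]  = 24
Profit = Cost - Supply + 2·Tax  [with Cost=24, Supply=6, Tax=-4]  = 10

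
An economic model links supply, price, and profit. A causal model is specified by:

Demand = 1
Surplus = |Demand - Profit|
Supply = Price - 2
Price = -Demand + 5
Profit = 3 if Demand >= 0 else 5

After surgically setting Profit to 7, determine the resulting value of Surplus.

Intervening sets Profit = 7 and removes its equation (Profit = 3 if Demand >= 0 else 5).
Surplus = |Demand - Profit|  [with Demand=1, Profit=7]  = 6

6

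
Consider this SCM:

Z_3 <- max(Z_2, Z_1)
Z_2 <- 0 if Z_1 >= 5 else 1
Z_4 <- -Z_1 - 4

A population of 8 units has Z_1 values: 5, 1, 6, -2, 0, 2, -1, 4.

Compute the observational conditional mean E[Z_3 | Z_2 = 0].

E[Z_3|Z_2=0] averages over only the 2 units with Z_2=0 (Z_1 = 5, 6): Z_3 = 5, 6, mean 5.5.

5.5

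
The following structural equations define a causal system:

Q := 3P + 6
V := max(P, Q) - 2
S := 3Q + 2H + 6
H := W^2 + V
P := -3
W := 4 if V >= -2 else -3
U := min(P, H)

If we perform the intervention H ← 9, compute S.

The intervention breaks the incoming arrows to H: H := W^2 + V no longer applies, and H = 9.
Q = 3P + 6  [with P=-3]  = -3
S = 3Q + 2H + 6  [with Q=-3, H=9]  = 15

15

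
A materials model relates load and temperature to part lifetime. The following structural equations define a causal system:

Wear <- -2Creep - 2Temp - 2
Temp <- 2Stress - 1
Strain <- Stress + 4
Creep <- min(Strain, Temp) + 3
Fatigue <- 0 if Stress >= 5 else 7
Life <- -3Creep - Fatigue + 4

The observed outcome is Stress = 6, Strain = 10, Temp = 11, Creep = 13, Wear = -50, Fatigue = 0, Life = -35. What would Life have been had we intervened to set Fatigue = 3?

-38

Intervening sets Fatigue = 3 and removes its equation (Fatigue <- 0 if Stress >= 5 else 7).
Strain = Stress + 4  [with Stress=6]  = 10
Temp = 2Stress - 1  [with Stress=6]  = 11
Creep = min(Strain, Temp) + 3  [with Strain=10, Temp=11]  = 13
Life = -3Creep - Fatigue + 4  [with Creep=13, Fatigue=3]  = -38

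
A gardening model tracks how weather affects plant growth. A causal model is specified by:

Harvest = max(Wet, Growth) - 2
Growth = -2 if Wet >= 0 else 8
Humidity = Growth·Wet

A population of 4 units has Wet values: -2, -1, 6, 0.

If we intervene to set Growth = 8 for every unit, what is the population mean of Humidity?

Under do(Growth=8), Growth's equation is replaced by Growth=8 for every unit. Per-unit Humidity: -16, -8, 48, 0. Mean = 6.

6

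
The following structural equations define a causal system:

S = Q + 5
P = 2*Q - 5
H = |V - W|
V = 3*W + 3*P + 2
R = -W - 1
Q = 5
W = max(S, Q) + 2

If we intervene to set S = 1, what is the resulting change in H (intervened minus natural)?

-10

Under do(S=1), the mechanism S = Q + 5 is discarded; S is fixed at 1.
W = max(S, Q) + 2  [with S=1, Q=5]  = 7
P = 2*Q - 5  [with Q=5]  = 5
V = 3*W + 3*P + 2  [with W=7, P=5]  = 38
H = |V - W|  [with V=38, W=7]  = 31
Without intervention: S = Q + 5  [with Q=5]  = 10; W = max(S, Q) + 2  [with S=10, Q=5]  = 12; P = 2*Q - 5  [with Q=5]  = 5; V = 3*W + 3*P + 2  [with W=12, P=5]  = 53; H = |V - W|  [with V=53, W=12]  = 41.
Change = 31 − 41 = -10.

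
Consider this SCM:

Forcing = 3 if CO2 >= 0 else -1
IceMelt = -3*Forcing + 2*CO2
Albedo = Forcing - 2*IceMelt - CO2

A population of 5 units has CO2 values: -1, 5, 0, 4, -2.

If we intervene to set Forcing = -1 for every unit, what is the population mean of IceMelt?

5.4

do(Forcing=-1) breaks Forcing's dependence on CO2. With Forcing=-1 fixed, IceMelt across the units is 1, 13, 3, 11, -1, mean 5.4.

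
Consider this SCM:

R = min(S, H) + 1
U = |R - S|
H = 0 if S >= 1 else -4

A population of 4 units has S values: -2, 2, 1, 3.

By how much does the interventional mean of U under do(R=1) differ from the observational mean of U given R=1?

Every unit gets R=1 under the intervention. U values become 3, 1, 0, 2; E[U|do(R=1)] = 1.5.
E[U|R=1] averages over only the 3 units with R=1 (S = 2, 1, 3): U = 1, 0, 2, mean 1.
Difference = 1.5 − 1 = 0.5.

0.5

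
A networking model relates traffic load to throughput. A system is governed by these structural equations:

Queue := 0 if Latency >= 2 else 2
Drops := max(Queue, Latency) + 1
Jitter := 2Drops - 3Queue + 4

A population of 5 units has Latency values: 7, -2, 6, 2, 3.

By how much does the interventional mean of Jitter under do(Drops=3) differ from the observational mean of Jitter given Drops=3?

do(Drops=3) breaks Drops's dependence on Latency. With Drops=3 fixed, Jitter across the units is 10, 4, 10, 10, 10, mean 8.8.
Conditioning on Drops=3 selects the 2 unit(s) with Latency ∈ {-2, 2}. Their Jitter values: 4, 10. Mean = 7.
Difference = 8.8 − 7 = 1.8.

1.8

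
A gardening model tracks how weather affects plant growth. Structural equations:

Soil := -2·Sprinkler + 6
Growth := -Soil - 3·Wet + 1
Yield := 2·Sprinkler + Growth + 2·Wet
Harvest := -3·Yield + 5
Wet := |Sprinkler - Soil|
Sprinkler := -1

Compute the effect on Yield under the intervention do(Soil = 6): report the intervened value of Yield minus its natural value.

do(Soil=6) replaces the equation Soil := -2·Sprinkler + 6 with the constant Soil = 6.
Wet = |Sprinkler - Soil|  [with Sprinkler=-1, Soil=6]  = 7
Growth = -Soil - 3·Wet + 1  [with Soil=6, Wet=7]  = -26
Yield = 2·Sprinkler + Growth + 2·Wet  [with Sprinkler=-1, Growth=-26, Wet=7]  = -14
Without intervention: Soil = -2·Sprinkler + 6  [with Sprinkler=-1]  = 8; Wet = |Sprinkler - Soil|  [with Sprinkler=-1, Soil=8]  = 9; Growth = -Soil - 3·Wet + 1  [with Soil=8, Wet=9]  = -34; Yield = 2·Sprinkler + Growth + 2·Wet  [with Sprinkler=-1, Growth=-34, Wet=9]  = -18.
Change = -14 − (-18) = 4.

4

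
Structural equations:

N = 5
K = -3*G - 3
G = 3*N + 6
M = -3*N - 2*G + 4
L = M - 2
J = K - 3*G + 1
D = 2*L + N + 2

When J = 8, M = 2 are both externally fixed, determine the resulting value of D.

The joint intervention fixes J = 8, M = 2, removing each variable's own equation.
L = M - 2  [with M=2]  = 0
D = 2*L + N + 2  [with L=0, N=5]  = 7

7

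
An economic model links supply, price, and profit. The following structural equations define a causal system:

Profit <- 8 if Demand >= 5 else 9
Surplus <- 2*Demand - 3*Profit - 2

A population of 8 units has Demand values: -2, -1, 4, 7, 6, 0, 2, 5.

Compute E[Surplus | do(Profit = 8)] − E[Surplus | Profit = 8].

Under do(Profit=8), Profit's equation is replaced by Profit=8 for every unit. Per-unit Surplus: -30, -28, -18, -12, -14, -26, -22, -16. Mean = -20.75.
Conditioning on Profit=8 selects the 3 unit(s) with Demand ∈ {7, 6, 5}. Their Surplus values: -12, -14, -16. Mean = -14.
Difference = -20.75 − (-14) = -6.75.

-6.75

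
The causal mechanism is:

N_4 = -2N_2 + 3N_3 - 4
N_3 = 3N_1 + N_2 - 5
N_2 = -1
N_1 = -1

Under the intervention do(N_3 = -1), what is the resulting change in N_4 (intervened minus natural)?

The intervention breaks the incoming arrows to N_3: N_3 = 3N_1 + N_2 - 5 no longer applies, and N_3 = -1.
N_4 = -2N_2 + 3N_3 - 4  [with N_2=-1, N_3=-1]  = -5
Without intervention: N_3 = 3N_1 + N_2 - 5  [with N_1=-1, N_2=-1]  = -9; N_4 = -2N_2 + 3N_3 - 4  [with N_2=-1, N_3=-9]  = -29.
Change = -5 − (-29) = 24.

24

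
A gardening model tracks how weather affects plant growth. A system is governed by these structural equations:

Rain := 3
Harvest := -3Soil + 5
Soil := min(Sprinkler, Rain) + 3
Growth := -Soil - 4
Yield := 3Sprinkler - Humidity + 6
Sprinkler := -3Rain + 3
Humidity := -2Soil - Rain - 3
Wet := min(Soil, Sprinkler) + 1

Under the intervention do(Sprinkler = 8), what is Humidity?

-18

Under do(Sprinkler=8), the mechanism Sprinkler := -3Rain + 3 is discarded; Sprinkler is fixed at 8.
Soil = min(Sprinkler, Rain) + 3  [with Sprinkler=8, Rain=3]  = 6
Humidity = -2Soil - Rain - 3  [with Soil=6, Rain=3]  = -18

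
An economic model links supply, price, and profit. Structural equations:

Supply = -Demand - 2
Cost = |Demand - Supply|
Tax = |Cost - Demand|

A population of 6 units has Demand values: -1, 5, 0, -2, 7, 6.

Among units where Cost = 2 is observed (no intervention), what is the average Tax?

Conditioning on Cost=2 selects the 2 unit(s) with Demand ∈ {0, -2}. Their Tax values: 2, 4. Mean = 3.

3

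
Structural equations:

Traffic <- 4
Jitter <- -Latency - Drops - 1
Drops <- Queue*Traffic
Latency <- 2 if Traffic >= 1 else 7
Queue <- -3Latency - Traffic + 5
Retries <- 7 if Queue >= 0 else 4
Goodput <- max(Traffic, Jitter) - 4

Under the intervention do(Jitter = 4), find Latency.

do(Jitter=4) replaces the equation Jitter <- -Latency - Drops - 1 with the constant Jitter = 4.
Latency is not downstream of the intervention, so its value is determined by the original equations.
Latency = 2 if Traffic >= 1 else 7  [with Traffic=4]  = 2

2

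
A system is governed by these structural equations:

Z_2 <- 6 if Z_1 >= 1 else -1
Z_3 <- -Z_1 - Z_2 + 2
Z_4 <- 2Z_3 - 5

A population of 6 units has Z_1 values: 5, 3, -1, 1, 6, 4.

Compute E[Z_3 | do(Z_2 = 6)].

The intervention sets Z_2=6 in all 6 units regardless of Z_1. Recomputing Z_3 per unit gives -9, -7, -3, -5, -10, -8; average -7.

-7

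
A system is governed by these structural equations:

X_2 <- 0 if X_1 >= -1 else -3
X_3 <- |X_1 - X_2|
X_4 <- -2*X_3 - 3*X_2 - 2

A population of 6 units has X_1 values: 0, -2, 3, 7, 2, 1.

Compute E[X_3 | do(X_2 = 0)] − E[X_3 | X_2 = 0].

-0.1

Under do(X_2=0), X_2's equation is replaced by X_2=0 for every unit. Per-unit X_3: 0, 2, 3, 7, 2, 1. Mean = 2.5.
Conditioning on X_2=0 selects the 5 unit(s) with X_1 ∈ {0, 3, 7, 2, 1}. Their X_3 values: 0, 3, 7, 2, 1. Mean = 2.6.
Difference = 2.5 − 2.6 = -0.1.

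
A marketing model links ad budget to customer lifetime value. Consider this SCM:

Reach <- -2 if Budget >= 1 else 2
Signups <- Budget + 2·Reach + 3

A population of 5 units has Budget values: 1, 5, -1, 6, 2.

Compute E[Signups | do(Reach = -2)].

do(Reach=-2) breaks Reach's dependence on Budget. With Reach=-2 fixed, Signups across the units is 0, 4, -2, 5, 1, mean 1.6.

1.6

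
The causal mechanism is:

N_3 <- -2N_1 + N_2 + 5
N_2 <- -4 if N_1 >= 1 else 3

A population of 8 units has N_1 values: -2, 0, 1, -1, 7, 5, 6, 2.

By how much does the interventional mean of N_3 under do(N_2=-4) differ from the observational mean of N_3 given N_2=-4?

3.9

Under do(N_2=-4), N_2's equation is replaced by N_2=-4 for every unit. Per-unit N_3: 5, 1, -1, 3, -13, -9, -11, -3. Mean = -3.5.
Observing N_2=-4 restricts to units where N_2's equation naturally yields -4: N_1 ∈ {1, 7, 5, 6, 2}. In that subpopulation N_3 = -1, -13, -9, -11, -3, mean -7.4.
Difference = -3.5 − (-7.4) = 3.9.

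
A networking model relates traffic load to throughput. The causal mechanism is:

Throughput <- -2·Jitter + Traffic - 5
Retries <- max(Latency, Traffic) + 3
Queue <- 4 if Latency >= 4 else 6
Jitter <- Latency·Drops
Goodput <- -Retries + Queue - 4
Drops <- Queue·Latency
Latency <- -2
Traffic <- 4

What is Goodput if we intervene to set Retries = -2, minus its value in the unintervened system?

do(Retries=-2) replaces the equation Retries <- max(Latency, Traffic) + 3 with the constant Retries = -2.
Queue = 4 if Latency >= 4 else 6  [with Latency=-2]  = 6
Goodput = -Retries + Queue - 4  [with Retries=-2, Queue=6]  = 4
Without intervention: Queue = 4 if Latency >= 4 else 6  [with Latency=-2]  = 6; Retries = max(Latency, Traffic) + 3  [with Latency=-2, Traffic=4]  = 7; Goodput = -Retries + Queue - 4  [with Retries=7, Queue=6]  = -5.
Change = 4 − (-5) = 9.

9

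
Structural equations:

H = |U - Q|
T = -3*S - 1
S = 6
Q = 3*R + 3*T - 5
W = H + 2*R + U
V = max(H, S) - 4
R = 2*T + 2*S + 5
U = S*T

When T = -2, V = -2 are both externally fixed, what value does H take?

40

Under do(T = -2, V = -2), each intervened variable's structural equation is replaced by its fixed value.
R = 2*T + 2*S + 5  [with T=-2, S=6]  = 13
Q = 3*R + 3*T - 5  [with R=13, T=-2]  = 28
U = S*T  [with S=6, T=-2]  = -12
H = |U - Q|  [with U=-12, Q=28]  = 40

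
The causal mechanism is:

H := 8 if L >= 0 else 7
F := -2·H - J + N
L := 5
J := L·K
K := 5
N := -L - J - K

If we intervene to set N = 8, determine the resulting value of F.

Under do(N=8), the mechanism N := -L - J - K is discarded; N is fixed at 8.
J = L·K  [with L=5, K=5]  = 25
H = 8 if L >= 0 else 7  [with L=5]  = 8
F = -2·H - J + N  [with H=8, J=25, N=8]  = -33

-33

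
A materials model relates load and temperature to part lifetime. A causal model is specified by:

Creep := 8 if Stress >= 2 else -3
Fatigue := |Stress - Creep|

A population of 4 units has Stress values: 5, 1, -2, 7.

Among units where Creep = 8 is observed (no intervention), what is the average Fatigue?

Conditioning on Creep=8 selects the 2 unit(s) with Stress ∈ {5, 7}. Their Fatigue values: 3, 1. Mean = 2.

2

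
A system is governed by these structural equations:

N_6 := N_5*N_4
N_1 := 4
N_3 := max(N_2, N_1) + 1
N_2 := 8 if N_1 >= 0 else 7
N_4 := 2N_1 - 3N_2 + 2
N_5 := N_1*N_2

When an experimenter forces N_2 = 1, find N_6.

28

Under do(N_2=1), the mechanism N_2 := 8 if N_1 >= 0 else 7 is discarded; N_2 is fixed at 1.
N_4 = 2N_1 - 3N_2 + 2  [with N_1=4, N_2=1]  = 7
N_5 = N_1*N_2  [with N_1=4, N_2=1]  = 4
N_6 = N_5*N_4  [with N_5=4, N_4=7]  = 28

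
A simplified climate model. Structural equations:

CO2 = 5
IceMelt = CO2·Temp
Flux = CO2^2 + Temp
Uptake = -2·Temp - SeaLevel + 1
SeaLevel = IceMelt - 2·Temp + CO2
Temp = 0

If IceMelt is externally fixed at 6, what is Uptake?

-10

The intervention breaks the incoming arrows to IceMelt: IceMelt = CO2·Temp no longer applies, and IceMelt = 6.
SeaLevel = IceMelt - 2·Temp + CO2  [with IceMelt=6, Temp=0, CO2=5]  = 11
Uptake = -2·Temp - SeaLevel + 1  [with Temp=0, SeaLevel=11]  = -10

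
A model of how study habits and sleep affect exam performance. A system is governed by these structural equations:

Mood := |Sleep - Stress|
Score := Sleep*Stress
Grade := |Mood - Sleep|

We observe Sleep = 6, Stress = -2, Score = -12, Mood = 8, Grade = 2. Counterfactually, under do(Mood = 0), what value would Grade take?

6

Intervening sets Mood = 0 and removes its equation (Mood := |Sleep - Stress|).
Grade = |Mood - Sleep|  [with Mood=0, Sleep=6]  = 6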